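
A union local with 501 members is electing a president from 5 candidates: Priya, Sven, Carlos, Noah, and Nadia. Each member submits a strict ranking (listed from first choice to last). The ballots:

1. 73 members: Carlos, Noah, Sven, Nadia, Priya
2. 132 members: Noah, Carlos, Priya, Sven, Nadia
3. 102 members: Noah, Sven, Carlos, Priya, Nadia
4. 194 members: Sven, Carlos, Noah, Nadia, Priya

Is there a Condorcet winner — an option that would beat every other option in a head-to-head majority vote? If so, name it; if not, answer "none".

none

Checking pairwise contests:
Sven beats Priya 369–132.
Noah beats Sven 307–194.
Sven beats Carlos 296–205.
Carlos beats Noah 267–234.
Sven beats Nadia 501–0.
Every option loses at least one head-to-head, so there is no Condorcet winner.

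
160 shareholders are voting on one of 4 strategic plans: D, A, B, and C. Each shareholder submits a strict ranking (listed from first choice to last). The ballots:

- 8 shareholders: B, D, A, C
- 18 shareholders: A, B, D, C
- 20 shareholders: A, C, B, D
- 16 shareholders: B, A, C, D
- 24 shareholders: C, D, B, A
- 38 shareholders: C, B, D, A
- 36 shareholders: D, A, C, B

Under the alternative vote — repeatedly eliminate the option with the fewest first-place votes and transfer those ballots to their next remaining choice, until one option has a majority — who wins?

Round 1: D 36, A 38, B 24, C 62. Eliminate B.
Round 2: D 44, A 54, C 62. Eliminate D.
Round 3: A 98, C 62. A has a majority.

A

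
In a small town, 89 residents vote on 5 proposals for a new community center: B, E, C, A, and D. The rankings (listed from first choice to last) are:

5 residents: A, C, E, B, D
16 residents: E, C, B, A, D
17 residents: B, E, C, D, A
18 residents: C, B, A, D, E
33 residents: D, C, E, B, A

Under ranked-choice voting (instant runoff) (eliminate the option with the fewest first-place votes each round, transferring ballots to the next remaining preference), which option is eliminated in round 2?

E

Round 1: B 17, E 16, C 18, A 5, D 33. Eliminate A.
Round 2: B 17, E 16, C 23, D 33. Eliminate E.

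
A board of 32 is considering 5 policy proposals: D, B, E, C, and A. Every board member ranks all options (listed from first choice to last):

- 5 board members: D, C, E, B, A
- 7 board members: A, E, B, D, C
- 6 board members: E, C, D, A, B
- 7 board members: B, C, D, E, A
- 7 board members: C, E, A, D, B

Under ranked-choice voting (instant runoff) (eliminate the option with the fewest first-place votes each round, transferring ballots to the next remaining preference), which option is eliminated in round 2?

E

Round 1: D 5, B 7, E 6, C 7, A 7. Eliminate D.
Round 2: B 7, E 6, C 12, A 7. Eliminate E.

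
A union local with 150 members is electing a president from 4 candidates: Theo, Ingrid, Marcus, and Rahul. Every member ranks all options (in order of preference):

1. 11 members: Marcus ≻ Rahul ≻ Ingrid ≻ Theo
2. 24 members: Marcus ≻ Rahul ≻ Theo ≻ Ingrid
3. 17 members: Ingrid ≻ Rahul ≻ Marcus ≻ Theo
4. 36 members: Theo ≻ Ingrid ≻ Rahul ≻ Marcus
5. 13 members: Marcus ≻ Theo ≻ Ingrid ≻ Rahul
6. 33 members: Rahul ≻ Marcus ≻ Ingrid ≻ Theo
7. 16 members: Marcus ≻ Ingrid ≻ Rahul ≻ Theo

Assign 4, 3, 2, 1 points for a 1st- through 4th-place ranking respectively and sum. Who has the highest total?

Theo: 11·1 + 24·2 + 17·1 + 36·4 + 13·3 + 33·1 + 16·1 = 308
Ingrid: 11·2 + 24·1 + 17·4 + 36·3 + 13·2 + 33·2 + 16·3 = 362
Marcus: 11·4 + 24·4 + 17·2 + 36·1 + 13·4 + 33·3 + 16·4 = 425
Rahul: 11·3 + 24·3 + 17·3 + 36·2 + 13·1 + 33·4 + 16·2 = 405
Marcus has the highest Borda score (425).

Marcus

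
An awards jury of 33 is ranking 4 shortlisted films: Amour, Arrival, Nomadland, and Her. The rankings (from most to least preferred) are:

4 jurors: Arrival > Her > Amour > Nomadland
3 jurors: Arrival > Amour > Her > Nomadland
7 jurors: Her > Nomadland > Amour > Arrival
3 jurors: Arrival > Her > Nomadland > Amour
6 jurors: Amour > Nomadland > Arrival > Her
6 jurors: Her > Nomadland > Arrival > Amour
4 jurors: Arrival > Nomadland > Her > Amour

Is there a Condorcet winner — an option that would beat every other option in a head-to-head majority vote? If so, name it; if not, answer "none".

none

Checking pairwise contests:
Arrival beats Amour 20–13.
Nomadland beats Arrival 19–14.
Her beats Nomadland 23–10.
Arrival beats Her 20–13.
Every option loses at least one head-to-head, so there is no Condorcet winner.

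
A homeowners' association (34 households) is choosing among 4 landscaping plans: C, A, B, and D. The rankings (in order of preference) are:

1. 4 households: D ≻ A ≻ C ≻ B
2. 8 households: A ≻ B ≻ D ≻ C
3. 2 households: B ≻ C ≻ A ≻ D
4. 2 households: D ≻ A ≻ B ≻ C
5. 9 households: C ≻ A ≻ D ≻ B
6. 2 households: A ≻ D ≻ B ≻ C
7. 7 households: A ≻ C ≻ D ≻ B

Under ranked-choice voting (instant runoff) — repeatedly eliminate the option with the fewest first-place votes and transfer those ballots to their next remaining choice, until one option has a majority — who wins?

Round 1: C 9, A 17, B 2, D 6. Eliminate B.
Round 2: C 11, A 17, D 6. Eliminate D.
Round 3: C 11, A 23. A has a majority.

A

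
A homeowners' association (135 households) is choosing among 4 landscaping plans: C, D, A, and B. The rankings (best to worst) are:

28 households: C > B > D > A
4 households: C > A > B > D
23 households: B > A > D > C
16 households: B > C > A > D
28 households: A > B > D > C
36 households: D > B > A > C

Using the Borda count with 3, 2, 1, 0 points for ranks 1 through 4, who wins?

B

C: 28·3 + 4·3 + 23·0 + 16·2 + 28·0 + 36·0 = 128
D: 28·1 + 4·0 + 23·1 + 16·0 + 28·1 + 36·3 = 187
A: 28·0 + 4·2 + 23·2 + 16·1 + 28·3 + 36·1 = 190
B: 28·2 + 4·1 + 23·3 + 16·3 + 28·2 + 36·2 = 305
B has the highest Borda score (305).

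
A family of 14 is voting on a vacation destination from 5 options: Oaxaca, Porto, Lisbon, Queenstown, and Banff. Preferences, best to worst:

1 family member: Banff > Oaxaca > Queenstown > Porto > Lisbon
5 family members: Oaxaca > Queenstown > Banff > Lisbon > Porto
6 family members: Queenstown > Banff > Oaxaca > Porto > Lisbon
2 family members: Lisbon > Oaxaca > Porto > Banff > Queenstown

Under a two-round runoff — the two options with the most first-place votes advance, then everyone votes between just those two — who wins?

Oaxaca

Round 1 first-place votes: Oaxaca 5, Porto 0, Lisbon 2, Queenstown 6, Banff 1.
Queenstown and Oaxaca advance.
Runoff: Queenstown is preferred to Oaxaca by 6 voters; Oaxaca by 8.
Oaxaca wins the runoff.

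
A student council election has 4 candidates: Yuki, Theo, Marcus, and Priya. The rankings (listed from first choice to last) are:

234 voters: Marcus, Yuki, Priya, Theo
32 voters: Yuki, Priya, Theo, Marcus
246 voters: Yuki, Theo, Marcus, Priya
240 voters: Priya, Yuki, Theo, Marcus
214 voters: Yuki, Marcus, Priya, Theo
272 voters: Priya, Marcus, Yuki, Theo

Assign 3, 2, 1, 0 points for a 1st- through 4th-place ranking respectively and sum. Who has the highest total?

Yuki

Yuki: 234·2 + 32·3 + 246·3 + 240·2 + 214·3 + 272·1 = 2696
Theo: 234·0 + 32·1 + 246·2 + 240·1 + 214·0 + 272·0 = 764
Marcus: 234·3 + 32·0 + 246·1 + 240·0 + 214·2 + 272·2 = 1920
Priya: 234·1 + 32·2 + 246·0 + 240·3 + 214·1 + 272·3 = 2048
Yuki has the highest Borda score (2696).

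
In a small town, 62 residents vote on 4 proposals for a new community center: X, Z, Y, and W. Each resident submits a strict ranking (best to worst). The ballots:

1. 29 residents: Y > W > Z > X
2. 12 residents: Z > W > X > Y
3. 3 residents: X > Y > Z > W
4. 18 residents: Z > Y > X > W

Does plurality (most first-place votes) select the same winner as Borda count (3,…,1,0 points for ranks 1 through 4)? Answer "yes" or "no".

Plurality — first-place votes: X 3, Z 30, Y 29, W 0. Winner: Z.
Borda — scores: X 39, Z 122, Y 129, W 82. Winner: Y.
The two methods disagree.

no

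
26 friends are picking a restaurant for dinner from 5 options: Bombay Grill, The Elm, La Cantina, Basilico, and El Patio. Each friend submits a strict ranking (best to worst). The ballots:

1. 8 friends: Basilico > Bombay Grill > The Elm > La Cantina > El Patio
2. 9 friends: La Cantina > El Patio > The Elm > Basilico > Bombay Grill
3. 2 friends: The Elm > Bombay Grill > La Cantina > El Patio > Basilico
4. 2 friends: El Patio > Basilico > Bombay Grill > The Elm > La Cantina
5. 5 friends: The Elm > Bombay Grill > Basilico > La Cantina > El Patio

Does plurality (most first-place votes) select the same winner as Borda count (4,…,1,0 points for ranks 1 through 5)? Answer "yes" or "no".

no

Plurality — first-place votes: Bombay Grill 0, The Elm 7, La Cantina 9, Basilico 8, El Patio 2. Winner: La Cantina.
Borda — scores: Bombay Grill 49, The Elm 64, La Cantina 53, Basilico 57, El Patio 37. Winner: The Elm.
The two methods disagree.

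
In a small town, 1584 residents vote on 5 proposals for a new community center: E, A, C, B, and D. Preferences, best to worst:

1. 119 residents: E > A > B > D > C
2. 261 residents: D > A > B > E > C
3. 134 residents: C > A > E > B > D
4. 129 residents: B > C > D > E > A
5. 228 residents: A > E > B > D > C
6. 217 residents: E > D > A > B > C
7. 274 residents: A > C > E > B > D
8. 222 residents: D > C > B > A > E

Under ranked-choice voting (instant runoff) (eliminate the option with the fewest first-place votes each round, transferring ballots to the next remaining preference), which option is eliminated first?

Round 1: E 336, A 502, C 134, B 129, D 483. Eliminate B.

B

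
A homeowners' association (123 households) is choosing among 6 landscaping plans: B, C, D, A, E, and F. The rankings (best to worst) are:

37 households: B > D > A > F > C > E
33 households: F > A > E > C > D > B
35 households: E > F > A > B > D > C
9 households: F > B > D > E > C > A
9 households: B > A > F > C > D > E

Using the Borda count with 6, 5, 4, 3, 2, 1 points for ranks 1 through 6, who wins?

B: 37·6 + 33·1 + 35·3 + 9·5 + 9·6 = 459
C: 37·2 + 33·3 + 35·1 + 9·2 + 9·3 = 253
D: 37·5 + 33·2 + 35·2 + 9·4 + 9·2 = 375
A: 37·4 + 33·5 + 35·4 + 9·1 + 9·5 = 507
E: 37·1 + 33·4 + 35·6 + 9·3 + 9·1 = 415
F: 37·3 + 33·6 + 35·5 + 9·6 + 9·4 = 574
F has the highest Borda score (574).

F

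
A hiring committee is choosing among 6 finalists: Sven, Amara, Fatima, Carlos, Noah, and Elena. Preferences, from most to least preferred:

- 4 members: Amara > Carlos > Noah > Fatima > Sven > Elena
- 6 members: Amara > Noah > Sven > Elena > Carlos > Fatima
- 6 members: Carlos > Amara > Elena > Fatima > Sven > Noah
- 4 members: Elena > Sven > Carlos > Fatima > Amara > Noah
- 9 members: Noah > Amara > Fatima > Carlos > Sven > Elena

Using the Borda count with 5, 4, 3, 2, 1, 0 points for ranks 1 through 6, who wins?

Sven: 4·1 + 6·3 + 6·1 + 4·4 + 9·1 = 53
Amara: 4·5 + 6·5 + 6·4 + 4·1 + 9·4 = 114
Fatima: 4·2 + 6·0 + 6·2 + 4·2 + 9·3 = 55
Carlos: 4·4 + 6·1 + 6·5 + 4·3 + 9·2 = 82
Noah: 4·3 + 6·4 + 6·0 + 4·0 + 9·5 = 81
Elena: 4·0 + 6·2 + 6·3 + 4·5 + 9·0 = 50
Amara has the highest Borda score (114).

Amara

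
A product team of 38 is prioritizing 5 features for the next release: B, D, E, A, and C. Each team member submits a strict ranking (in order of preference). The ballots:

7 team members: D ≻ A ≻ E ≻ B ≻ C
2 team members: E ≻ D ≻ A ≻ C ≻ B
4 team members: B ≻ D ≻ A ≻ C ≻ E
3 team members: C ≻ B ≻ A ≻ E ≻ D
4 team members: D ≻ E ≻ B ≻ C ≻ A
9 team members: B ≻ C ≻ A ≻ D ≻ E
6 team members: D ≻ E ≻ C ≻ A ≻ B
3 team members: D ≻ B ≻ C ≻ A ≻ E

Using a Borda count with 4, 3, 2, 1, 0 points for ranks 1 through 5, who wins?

D

B: 7·1 + 2·0 + 4·4 + 3·3 + 4·2 + 9·4 + 6·0 + 3·3 = 85
D: 7·4 + 2·3 + 4·3 + 3·0 + 4·4 + 9·1 + 6·4 + 3·4 = 107
E: 7·2 + 2·4 + 4·0 + 3·1 + 4·3 + 9·0 + 6·3 + 3·0 = 55
A: 7·3 + 2·2 + 4·2 + 3·2 + 4·0 + 9·2 + 6·1 + 3·1 = 66
C: 7·0 + 2·1 + 4·1 + 3·4 + 4·1 + 9·3 + 6·2 + 3·2 = 67
D has the highest Borda score (107).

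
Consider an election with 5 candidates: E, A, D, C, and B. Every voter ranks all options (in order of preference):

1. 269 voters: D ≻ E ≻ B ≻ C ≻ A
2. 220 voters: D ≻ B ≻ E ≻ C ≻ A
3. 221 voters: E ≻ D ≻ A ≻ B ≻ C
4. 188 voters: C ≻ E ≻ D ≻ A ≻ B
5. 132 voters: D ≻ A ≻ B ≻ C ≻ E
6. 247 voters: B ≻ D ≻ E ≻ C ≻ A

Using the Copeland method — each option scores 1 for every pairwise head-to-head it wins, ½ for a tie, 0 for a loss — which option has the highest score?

D

E: beats A, C, and B; loses to D → score 3.
A: loses to E, D, C, and B → score 0.
D: beats E, A, C, and B → score 4.
C: beats A; loses to E, D, and B → score 1.
B: beats A and C; loses to E and D → score 2.
D has the best pairwise record.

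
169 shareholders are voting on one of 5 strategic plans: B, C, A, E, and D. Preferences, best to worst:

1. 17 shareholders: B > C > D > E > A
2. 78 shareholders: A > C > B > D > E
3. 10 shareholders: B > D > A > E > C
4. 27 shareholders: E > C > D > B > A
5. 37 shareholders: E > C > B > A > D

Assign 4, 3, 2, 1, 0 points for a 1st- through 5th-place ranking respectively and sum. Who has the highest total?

B: 17·4 + 78·2 + 10·4 + 27·1 + 37·2 = 365
C: 17·3 + 78·3 + 10·0 + 27·3 + 37·3 = 477
A: 17·0 + 78·4 + 10·2 + 27·0 + 37·1 = 369
E: 17·1 + 78·0 + 10·1 + 27·4 + 37·4 = 283
D: 17·2 + 78·1 + 10·3 + 27·2 + 37·0 = 196
C has the highest Borda score (477).

C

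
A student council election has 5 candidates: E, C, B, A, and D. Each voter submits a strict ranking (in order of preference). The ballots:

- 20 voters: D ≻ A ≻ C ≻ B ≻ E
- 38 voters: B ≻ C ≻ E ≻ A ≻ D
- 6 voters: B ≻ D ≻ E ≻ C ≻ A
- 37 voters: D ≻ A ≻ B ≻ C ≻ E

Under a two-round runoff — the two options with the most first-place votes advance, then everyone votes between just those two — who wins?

D

Round 1 first-place votes: E 0, C 0, B 44, A 0, D 57.
D and B advance.
Runoff: D is preferred to B by 57 voters; B by 44.
D wins the runoff.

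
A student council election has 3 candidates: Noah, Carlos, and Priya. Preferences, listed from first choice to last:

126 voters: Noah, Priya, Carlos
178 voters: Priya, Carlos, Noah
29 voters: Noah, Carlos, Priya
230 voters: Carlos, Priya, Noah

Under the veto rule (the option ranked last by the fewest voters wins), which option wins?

Last-place votes: Noah 408, Carlos 126, Priya 29.
Priya is ranked last by the fewest voters, so Priya wins.

Priya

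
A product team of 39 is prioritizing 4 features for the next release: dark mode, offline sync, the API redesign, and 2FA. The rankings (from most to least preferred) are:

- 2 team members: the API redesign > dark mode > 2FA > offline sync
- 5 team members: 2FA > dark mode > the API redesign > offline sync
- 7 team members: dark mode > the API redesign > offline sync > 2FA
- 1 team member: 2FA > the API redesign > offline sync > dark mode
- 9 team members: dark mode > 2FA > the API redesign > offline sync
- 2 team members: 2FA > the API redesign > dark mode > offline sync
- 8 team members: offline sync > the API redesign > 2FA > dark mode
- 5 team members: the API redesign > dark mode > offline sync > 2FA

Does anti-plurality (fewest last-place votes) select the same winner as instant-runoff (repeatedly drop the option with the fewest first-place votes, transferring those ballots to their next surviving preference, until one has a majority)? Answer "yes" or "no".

Anti-plurality — last-place votes: dark mode 9, offline sync 18, the API redesign 0, 2FA 12. Winner: the API redesign.
Instant-runoff — R1 dark mode 16, offline sync 8, the API redesign 7, 2FA 8 (the API redesign out); R2 dark mode 23, offline sync 8, 2FA 8 (dark mode winner). Winner: dark mode.
The two methods disagree.

no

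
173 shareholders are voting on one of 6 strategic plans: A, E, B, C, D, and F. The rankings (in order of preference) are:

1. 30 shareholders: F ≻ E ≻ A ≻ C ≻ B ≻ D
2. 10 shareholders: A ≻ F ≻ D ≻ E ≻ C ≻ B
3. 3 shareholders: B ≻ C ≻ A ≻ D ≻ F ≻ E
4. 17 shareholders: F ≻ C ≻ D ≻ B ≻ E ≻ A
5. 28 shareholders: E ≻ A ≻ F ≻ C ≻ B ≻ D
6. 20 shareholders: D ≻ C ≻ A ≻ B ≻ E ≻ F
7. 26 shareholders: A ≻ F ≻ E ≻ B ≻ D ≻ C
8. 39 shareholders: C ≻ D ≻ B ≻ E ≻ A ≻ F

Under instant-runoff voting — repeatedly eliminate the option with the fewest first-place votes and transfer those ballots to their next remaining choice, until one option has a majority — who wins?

A

Round 1: A 36, E 28, B 3, C 39, D 20, F 47. Eliminate B.
Round 2: A 36, E 28, C 42, D 20, F 47. Eliminate D.
Round 3: A 36, E 28, C 62, F 47. Eliminate E.
Round 4: A 64, C 62, F 47. Eliminate F.
Round 5: A 94, C 79. A has a majority.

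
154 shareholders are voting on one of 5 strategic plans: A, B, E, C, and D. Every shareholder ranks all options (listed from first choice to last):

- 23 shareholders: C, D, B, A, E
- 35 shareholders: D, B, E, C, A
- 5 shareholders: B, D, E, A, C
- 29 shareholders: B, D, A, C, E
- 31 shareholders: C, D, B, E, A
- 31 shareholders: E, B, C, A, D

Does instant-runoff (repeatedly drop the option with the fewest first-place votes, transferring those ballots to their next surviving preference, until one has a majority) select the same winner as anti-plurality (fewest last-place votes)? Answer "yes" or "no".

Instant-runoff — R1 A 0, B 34, E 31, C 54, D 35 (A out); R2 B 34, E 31, C 54, D 35 (E out); R3 B 65, C 54, D 35 (D out); R4 B 100, C 54 (B winner). Winner: B.
Anti-plurality — last-place votes: A 66, B 0, E 52, C 5, D 31. Winner: B.
The two methods agree.

yes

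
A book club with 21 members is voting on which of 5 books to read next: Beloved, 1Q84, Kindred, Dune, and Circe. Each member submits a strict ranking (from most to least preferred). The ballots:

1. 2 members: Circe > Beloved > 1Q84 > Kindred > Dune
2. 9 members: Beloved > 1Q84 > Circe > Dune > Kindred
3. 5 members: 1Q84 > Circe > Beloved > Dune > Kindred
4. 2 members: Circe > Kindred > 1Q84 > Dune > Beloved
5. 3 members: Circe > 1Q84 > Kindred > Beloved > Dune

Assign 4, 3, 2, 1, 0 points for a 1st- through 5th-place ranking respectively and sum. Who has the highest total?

Beloved: 2·3 + 9·4 + 5·2 + 2·0 + 3·1 = 55
1Q84: 2·2 + 9·3 + 5·4 + 2·2 + 3·3 = 64
Kindred: 2·1 + 9·0 + 5·0 + 2·3 + 3·2 = 14
Dune: 2·0 + 9·1 + 5·1 + 2·1 + 3·0 = 16
Circe: 2·4 + 9·2 + 5·3 + 2·4 + 3·4 = 61
1Q84 has the highest Borda score (64).

1Q84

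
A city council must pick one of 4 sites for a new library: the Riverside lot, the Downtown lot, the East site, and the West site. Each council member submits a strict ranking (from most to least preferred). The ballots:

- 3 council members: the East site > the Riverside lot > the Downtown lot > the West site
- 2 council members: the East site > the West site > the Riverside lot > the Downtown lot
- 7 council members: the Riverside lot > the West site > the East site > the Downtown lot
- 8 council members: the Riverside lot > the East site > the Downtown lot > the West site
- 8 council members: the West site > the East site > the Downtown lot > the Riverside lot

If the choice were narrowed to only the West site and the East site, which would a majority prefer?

the West site

Voters preferring the West site to the East site: 15; preferring the East site to the West site: 13.
the West site wins the head-to-head.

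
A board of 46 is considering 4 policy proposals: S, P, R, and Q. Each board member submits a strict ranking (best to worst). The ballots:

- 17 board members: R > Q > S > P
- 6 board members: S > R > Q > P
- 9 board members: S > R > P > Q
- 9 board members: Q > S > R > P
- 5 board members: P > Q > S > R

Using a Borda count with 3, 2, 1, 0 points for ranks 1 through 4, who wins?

R

S: 17·1 + 6·3 + 9·3 + 9·2 + 5·1 = 85
P: 17·0 + 6·0 + 9·1 + 9·0 + 5·3 = 24
R: 17·3 + 6·2 + 9·2 + 9·1 + 5·0 = 90
Q: 17·2 + 6·1 + 9·0 + 9·3 + 5·2 = 77
R has the highest Borda score (90).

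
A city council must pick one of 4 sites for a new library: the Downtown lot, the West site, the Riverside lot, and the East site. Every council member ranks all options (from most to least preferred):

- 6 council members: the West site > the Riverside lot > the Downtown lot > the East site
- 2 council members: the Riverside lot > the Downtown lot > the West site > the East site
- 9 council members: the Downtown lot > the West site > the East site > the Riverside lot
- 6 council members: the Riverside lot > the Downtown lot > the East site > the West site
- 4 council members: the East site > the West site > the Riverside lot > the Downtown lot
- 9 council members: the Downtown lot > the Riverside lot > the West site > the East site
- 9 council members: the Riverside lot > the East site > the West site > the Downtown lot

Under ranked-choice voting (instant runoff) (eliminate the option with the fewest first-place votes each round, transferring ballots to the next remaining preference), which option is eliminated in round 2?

Round 1: the Downtown lot 18, the West site 6, the Riverside lot 17, the East site 4. Eliminate the East site.
Round 2: the Downtown lot 18, the West site 10, the Riverside lot 17. Eliminate the West site.

the West site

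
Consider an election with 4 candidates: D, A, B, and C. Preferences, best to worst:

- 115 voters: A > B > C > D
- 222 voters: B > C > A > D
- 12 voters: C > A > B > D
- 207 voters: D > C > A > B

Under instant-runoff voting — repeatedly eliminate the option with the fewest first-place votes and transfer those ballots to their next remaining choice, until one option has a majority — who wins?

Round 1: D 207, A 115, B 222, C 12. Eliminate C.
Round 2: D 207, A 127, B 222. Eliminate A.
Round 3: D 207, B 349. B has a majority.

B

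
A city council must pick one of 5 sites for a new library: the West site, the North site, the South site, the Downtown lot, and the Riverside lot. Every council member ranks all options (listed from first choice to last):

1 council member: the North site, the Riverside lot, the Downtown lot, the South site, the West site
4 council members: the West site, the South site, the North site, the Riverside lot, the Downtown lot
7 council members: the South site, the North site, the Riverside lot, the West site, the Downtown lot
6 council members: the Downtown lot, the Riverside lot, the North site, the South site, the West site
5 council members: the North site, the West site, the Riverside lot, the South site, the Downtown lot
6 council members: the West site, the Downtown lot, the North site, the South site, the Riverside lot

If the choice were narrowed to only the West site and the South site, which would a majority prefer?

the West site

Voters preferring the West site to the South site: 15; preferring the South site to the West site: 14.
the West site wins the head-to-head.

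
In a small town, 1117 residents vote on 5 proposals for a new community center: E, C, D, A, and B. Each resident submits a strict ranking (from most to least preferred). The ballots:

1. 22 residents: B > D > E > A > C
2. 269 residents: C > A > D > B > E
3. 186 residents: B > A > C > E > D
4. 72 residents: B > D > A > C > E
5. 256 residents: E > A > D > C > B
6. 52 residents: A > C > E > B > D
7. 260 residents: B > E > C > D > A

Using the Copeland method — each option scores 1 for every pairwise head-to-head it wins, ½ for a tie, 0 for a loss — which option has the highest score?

E: beats D; loses to C, A, and B → score 1.
C: beats E, D, and B; loses to A → score 3.
D: loses to E, C, A, and B → score 0.
A: beats E, C, D, and B → score 4.
B: beats E and D; loses to C and A → score 2.
A has the best pairwise record.

A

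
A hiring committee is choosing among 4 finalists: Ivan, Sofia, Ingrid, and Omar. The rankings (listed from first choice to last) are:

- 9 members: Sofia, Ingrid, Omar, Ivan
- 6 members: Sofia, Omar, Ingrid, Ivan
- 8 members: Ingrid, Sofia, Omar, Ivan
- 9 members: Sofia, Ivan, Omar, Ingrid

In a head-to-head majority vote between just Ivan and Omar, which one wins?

Voters preferring Ivan to Omar: 9; preferring Omar to Ivan: 23.
Omar wins the head-to-head.

Omar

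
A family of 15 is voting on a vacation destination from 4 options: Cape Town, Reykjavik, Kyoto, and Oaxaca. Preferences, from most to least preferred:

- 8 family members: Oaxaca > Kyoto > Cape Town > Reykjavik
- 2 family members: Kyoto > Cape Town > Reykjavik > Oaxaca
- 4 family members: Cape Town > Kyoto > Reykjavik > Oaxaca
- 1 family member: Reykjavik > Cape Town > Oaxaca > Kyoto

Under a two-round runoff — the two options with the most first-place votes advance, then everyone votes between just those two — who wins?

Oaxaca

Round 1 first-place votes: Cape Town 4, Reykjavik 1, Kyoto 2, Oaxaca 8.
Oaxaca and Cape Town advance.
Runoff: Oaxaca is preferred to Cape Town by 8 voters; Cape Town by 7.
Oaxaca wins the runoff.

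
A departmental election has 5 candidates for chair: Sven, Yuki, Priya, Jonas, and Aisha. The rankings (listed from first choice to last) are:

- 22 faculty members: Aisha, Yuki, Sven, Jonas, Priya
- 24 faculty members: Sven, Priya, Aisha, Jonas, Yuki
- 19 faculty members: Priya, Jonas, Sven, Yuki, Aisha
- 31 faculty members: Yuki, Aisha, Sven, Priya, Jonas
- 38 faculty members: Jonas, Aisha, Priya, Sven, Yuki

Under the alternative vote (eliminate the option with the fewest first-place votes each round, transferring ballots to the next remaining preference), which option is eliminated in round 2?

Round 1: Sven 24, Yuki 31, Priya 19, Jonas 38, Aisha 22. Eliminate Priya.
Round 2: Sven 24, Yuki 31, Jonas 57, Aisha 22. Eliminate Aisha.

Aisha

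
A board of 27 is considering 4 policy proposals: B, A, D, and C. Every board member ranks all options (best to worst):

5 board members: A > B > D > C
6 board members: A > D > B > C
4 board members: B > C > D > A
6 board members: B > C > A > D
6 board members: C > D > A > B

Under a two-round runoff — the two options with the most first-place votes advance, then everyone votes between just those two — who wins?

A

Round 1 first-place votes: B 10, A 11, D 0, C 6.
A and B advance.
Runoff: A is preferred to B by 17 voters; B by 10.
A wins the runoff.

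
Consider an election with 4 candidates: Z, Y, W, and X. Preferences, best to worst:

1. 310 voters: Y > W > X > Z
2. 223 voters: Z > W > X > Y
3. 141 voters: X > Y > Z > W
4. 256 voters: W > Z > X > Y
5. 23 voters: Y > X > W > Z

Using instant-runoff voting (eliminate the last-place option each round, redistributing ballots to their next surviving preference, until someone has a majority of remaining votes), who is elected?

W

Round 1: Z 223, Y 333, W 256, X 141. Eliminate X.
Round 2: Z 223, Y 474, W 256. Eliminate Z.
Round 3: Y 474, W 479. W has a majority.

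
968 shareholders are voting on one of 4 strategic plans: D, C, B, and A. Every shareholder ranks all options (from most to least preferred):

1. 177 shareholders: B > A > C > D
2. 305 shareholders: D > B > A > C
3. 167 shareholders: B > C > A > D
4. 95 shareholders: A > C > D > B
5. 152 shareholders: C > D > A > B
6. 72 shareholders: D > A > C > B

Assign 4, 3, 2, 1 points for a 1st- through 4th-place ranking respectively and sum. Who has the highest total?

D: 177·1 + 305·4 + 167·1 + 95·2 + 152·3 + 72·4 = 2498
C: 177·2 + 305·1 + 167·3 + 95·3 + 152·4 + 72·2 = 2197
B: 177·4 + 305·3 + 167·4 + 95·1 + 152·1 + 72·1 = 2610
A: 177·3 + 305·2 + 167·2 + 95·4 + 152·2 + 72·3 = 2375
B has the highest Borda score (2610).

B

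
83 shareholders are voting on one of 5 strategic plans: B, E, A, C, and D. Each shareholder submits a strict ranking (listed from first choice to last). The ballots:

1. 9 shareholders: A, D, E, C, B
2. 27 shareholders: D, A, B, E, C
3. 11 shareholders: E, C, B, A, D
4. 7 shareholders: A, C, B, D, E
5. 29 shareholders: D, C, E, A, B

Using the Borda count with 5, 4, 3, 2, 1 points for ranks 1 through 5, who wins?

B: 9·1 + 27·3 + 11·3 + 7·3 + 29·1 = 173
E: 9·3 + 27·2 + 11·5 + 7·1 + 29·3 = 230
A: 9·5 + 27·4 + 11·2 + 7·5 + 29·2 = 268
C: 9·2 + 27·1 + 11·4 + 7·4 + 29·4 = 233
D: 9·4 + 27·5 + 11·1 + 7·2 + 29·5 = 341
D has the highest Borda score (341).

D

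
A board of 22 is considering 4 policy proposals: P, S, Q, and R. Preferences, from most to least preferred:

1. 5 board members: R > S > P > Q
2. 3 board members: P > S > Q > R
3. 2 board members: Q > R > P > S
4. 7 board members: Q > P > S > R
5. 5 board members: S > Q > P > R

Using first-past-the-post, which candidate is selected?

Q

First-place votes: P 3, S 5, Q 9, R 5.
Q has the most first-place votes.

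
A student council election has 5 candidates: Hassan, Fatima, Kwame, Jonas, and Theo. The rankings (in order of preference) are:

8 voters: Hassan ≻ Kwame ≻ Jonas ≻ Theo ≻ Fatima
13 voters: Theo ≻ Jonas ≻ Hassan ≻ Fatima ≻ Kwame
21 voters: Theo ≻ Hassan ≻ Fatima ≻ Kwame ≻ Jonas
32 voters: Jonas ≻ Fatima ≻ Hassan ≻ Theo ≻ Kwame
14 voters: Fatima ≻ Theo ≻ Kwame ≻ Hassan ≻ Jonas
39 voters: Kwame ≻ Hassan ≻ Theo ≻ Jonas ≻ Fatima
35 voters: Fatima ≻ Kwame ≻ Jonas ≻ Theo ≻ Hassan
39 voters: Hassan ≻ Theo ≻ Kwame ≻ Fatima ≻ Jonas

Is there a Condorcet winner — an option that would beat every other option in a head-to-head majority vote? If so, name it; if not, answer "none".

Hassan

Hassan vs Fatima: 120–81 for Hassan.
Hassan vs Kwame: 113–88 for Hassan.
Hassan vs Jonas: 121–80 for Hassan.
Hassan vs Theo: 118–83 for Hassan.
Hassan beats every other option head-to-head.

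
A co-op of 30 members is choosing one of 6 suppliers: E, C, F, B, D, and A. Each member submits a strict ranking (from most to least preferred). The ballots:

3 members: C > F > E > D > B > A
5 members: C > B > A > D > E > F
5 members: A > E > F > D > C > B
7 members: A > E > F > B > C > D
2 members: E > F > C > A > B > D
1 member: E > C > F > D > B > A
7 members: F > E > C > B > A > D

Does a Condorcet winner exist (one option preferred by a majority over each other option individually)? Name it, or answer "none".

Checking pairwise contests:
A beats E 17–13.
E beats C 22–8.
E beats F 20–10.
E beats B 25–5.
E beats D 25–5.
C beats A 18–12.
Every option loses at least one head-to-head, so there is no Condorcet winner.

none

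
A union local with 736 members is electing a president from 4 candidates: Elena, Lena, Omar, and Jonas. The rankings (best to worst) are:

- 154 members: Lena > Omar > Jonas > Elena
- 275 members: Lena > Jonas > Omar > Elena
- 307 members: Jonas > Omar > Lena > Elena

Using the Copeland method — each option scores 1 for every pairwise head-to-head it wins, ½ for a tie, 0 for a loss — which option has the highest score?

Elena: loses to Lena, Omar, and Jonas → score 0.
Lena: beats Elena, Omar, and Jonas → score 3.
Omar: beats Elena; loses to Lena and Jonas → score 1.
Jonas: beats Elena and Omar; loses to Lena → score 2.
Lena has the best pairwise record.

Lena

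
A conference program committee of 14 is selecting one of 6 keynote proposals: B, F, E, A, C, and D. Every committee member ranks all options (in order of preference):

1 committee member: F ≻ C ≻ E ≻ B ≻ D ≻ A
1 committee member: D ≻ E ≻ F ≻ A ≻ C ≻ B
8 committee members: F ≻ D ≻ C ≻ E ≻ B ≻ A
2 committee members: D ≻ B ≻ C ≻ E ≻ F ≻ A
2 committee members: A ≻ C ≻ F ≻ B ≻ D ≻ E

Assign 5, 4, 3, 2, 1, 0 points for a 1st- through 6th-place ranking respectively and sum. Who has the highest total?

B: 1·2 + 1·0 + 8·1 + 2·4 + 2·2 = 22
F: 1·5 + 1·3 + 8·5 + 2·1 + 2·3 = 56
E: 1·3 + 1·4 + 8·2 + 2·2 + 2·0 = 27
A: 1·0 + 1·2 + 8·0 + 2·0 + 2·5 = 12
C: 1·4 + 1·1 + 8·3 + 2·3 + 2·4 = 43
D: 1·1 + 1·5 + 8·4 + 2·5 + 2·1 = 50
F has the highest Borda score (56).

F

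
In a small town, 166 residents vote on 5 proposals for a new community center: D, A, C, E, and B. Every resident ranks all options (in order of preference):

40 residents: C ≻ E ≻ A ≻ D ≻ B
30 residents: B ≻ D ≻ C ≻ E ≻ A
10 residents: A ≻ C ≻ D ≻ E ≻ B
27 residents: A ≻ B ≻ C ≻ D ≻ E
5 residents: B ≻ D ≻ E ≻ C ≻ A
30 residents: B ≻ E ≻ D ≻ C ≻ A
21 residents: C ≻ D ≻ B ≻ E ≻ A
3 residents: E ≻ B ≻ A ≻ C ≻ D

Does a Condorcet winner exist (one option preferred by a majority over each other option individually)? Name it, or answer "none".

B

B vs D: 95–71 for B.
B vs A: 89–77 for B.
B vs C: 95–71 for B.
B vs E: 113–53 for B.
B beats every other option head-to-head.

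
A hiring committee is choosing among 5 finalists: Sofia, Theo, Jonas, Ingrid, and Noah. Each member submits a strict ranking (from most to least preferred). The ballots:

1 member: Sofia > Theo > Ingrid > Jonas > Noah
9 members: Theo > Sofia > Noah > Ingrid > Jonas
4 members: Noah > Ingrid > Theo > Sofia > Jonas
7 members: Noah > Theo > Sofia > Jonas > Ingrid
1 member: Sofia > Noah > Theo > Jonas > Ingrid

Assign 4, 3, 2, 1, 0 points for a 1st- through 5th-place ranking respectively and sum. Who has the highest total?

Sofia: 1·4 + 9·3 + 4·1 + 7·2 + 1·4 = 53
Theo: 1·3 + 9·4 + 4·2 + 7·3 + 1·2 = 70
Jonas: 1·1 + 9·0 + 4·0 + 7·1 + 1·1 = 9
Ingrid: 1·2 + 9·1 + 4·3 + 7·0 + 1·0 = 23
Noah: 1·0 + 9·2 + 4·4 + 7·4 + 1·3 = 65
Theo has the highest Borda score (70).

Theo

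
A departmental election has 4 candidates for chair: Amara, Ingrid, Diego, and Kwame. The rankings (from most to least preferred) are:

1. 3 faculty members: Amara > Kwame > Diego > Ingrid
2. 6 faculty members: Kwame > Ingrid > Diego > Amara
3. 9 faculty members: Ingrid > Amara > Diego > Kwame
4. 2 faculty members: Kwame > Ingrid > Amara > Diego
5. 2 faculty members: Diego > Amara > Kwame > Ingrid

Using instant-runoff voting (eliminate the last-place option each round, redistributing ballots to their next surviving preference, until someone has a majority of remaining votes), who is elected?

Kwame

Round 1: Amara 3, Ingrid 9, Diego 2, Kwame 8. Eliminate Diego.
Round 2: Amara 5, Ingrid 9, Kwame 8. Eliminate Amara.
Round 3: Ingrid 9, Kwame 13. Kwame has a majority.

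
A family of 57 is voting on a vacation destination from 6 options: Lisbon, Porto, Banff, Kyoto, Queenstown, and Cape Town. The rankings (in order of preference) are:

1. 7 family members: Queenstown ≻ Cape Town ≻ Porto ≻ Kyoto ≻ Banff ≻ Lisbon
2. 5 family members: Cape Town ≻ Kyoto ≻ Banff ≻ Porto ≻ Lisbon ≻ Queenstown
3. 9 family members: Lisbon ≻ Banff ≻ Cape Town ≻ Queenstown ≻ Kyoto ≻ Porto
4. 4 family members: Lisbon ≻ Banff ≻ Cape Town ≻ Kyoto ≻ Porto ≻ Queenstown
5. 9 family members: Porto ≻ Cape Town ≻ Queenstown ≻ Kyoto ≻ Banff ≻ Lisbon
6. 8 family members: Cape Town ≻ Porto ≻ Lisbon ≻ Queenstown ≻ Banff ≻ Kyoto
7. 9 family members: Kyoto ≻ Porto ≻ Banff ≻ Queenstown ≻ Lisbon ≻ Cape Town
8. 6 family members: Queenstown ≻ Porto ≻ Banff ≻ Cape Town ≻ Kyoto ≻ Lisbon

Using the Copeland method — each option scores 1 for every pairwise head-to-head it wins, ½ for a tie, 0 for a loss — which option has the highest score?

Cape Town

Lisbon: loses to Porto, Banff, Kyoto, Queenstown, and Cape Town → score 0.
Porto: beats Lisbon, Banff, Kyoto, and Queenstown; loses to Cape Town → score 4.
Banff: beats Lisbon; loses to Porto, Kyoto, Queenstown, and Cape Town → score 1.
Kyoto: beats Lisbon and Banff; loses to Porto, Queenstown, and Cape Town → score 2.
Queenstown: beats Lisbon, Banff, and Kyoto; loses to Porto and Cape Town → score 3.
Cape Town: beats Lisbon, Porto, Banff, Kyoto, and Queenstown → score 5.
Cape Town has the best pairwise record.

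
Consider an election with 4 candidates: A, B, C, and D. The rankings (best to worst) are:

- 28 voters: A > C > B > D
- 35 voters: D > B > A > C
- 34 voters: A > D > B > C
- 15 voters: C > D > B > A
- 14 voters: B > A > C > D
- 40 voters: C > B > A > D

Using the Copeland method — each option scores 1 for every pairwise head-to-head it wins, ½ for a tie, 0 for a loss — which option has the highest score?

A

A: beats C and D; loses to B → score 2.
B: beats A; ties C; loses to D → score 1.5.
C: beats D; ties B; loses to A → score 1.5.
D: beats B; loses to A and C → score 1.
A has the best pairwise record.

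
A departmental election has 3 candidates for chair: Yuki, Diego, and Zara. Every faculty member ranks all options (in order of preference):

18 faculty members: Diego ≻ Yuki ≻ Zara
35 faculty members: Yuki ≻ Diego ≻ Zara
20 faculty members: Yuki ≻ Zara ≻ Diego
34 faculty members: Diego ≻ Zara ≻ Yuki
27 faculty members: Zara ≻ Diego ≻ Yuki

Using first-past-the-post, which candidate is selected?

Yuki

First-place votes: Yuki 55, Diego 52, Zara 27.
Yuki has the most first-place votes.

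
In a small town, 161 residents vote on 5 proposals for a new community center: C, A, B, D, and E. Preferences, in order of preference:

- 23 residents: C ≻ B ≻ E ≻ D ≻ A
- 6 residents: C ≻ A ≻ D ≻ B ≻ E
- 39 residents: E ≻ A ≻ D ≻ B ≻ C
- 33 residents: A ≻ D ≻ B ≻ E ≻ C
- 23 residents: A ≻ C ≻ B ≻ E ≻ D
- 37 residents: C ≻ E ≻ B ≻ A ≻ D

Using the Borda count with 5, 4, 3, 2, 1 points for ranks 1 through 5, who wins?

A

C: 23·5 + 6·5 + 39·1 + 33·1 + 23·4 + 37·5 = 494
A: 23·1 + 6·4 + 39·4 + 33·5 + 23·5 + 37·2 = 557
B: 23·4 + 6·2 + 39·2 + 33·3 + 23·3 + 37·3 = 461
D: 23·2 + 6·3 + 39·3 + 33·4 + 23·1 + 37·1 = 373
E: 23·3 + 6·1 + 39·5 + 33·2 + 23·2 + 37·4 = 530
A has the highest Borda score (557).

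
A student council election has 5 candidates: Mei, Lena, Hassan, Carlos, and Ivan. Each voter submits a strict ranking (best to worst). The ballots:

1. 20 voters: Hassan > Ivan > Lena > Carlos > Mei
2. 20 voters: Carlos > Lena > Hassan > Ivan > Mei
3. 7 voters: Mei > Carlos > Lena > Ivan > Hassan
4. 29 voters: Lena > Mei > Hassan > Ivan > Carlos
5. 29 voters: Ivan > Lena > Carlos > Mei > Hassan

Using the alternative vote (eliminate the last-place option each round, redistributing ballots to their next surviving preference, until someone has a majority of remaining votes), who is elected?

Round 1: Mei 7, Lena 29, Hassan 20, Carlos 20, Ivan 29. Eliminate Mei.
Round 2: Lena 29, Hassan 20, Carlos 27, Ivan 29. Eliminate Hassan.
Round 3: Lena 29, Carlos 27, Ivan 49. Eliminate Carlos.
Round 4: Lena 56, Ivan 49. Lena has a majority.

Lena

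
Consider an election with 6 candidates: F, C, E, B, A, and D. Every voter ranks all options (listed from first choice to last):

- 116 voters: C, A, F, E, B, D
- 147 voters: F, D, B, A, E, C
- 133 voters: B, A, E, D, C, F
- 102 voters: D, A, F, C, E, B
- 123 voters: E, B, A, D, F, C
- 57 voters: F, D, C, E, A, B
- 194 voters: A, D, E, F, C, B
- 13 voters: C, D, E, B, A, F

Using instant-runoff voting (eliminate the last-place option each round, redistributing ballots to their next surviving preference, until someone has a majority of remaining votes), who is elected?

A

Round 1: F 204, C 129, E 123, B 133, A 194, D 102. Eliminate D.
Round 2: F 204, C 129, E 123, B 133, A 296. Eliminate E.
Round 3: F 204, C 129, B 256, A 296. Eliminate C.
Round 4: F 204, B 269, A 412. Eliminate F.
Round 5: B 416, A 469. A has a majority.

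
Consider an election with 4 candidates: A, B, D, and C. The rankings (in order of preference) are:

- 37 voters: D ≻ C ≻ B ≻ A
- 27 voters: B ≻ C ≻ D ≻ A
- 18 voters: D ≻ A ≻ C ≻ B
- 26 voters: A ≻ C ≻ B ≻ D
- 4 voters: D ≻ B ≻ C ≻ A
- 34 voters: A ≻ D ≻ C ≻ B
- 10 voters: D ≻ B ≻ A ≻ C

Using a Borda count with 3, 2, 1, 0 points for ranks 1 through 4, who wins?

D

A: 37·0 + 27·0 + 18·2 + 26·3 + 4·0 + 34·3 + 10·1 = 226
B: 37·1 + 27·3 + 18·0 + 26·1 + 4·2 + 34·0 + 10·2 = 172
D: 37·3 + 27·1 + 18·3 + 26·0 + 4·3 + 34·2 + 10·3 = 302
C: 37·2 + 27·2 + 18·1 + 26·2 + 4·1 + 34·1 + 10·0 = 236
D has the highest Borda score (302).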